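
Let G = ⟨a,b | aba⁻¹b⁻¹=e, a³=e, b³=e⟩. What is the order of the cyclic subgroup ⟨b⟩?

|⟨b⟩| equals the order of b. Compute successive powers until reaching e:
  b¹ = b, b² = b², b³ = e.
The smallest positive k with bᵏ = e is 3, so |⟨b⟩| = 3.

Answer: 3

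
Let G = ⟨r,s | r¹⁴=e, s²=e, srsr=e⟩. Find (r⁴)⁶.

Compute successive powers of (r⁴), reducing at each step:
  (r⁴)²: (r⁴) · r⁴ = r⁸
  (r⁴)³: (r⁸) · r⁴ = r¹²
  (r⁴)⁴: (r¹²) · r⁴ = r²
  (r⁴)⁵: (r²) · r⁴ = r⁶
  (r⁴)⁶: (r⁶) · r⁴ = r¹⁰

Answer: r¹⁰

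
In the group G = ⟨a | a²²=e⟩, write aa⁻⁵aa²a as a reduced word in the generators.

Multiply left to right, reducing at each step:
  a · a⁻⁵ = a¹⁸
  (a¹⁸) · a = a¹⁹
  (a¹⁹) · a² = a²¹
  (a²¹) · a = e

Answer: e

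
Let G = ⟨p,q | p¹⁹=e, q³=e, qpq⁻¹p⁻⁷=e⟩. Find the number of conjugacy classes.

The conjugacy classes (representative and size) are:
  [e] (size 1), [p¹¹] (size 3), [p¹⁴] (size 3), [p⁶] (size 3), [p¹⁷] (size 3), [p¹²] (size 3), [p¹⁰] (size 3), [p²q] (size 19), [p¹⁸q²] (size 19).
Class equation: 1 + 3 + 3 + 3 + 3 + 3 + 3 + 19 + 19 = 57 = |G|. So G has 9 conjugacy classes.

Answer: 9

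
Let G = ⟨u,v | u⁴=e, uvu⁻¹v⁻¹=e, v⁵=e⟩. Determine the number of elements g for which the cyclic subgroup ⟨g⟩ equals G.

G is cyclic of order 20. An element generates G iff its order is 20, and a cyclic group of order 20 has exactly φ(20) = 8 such elements.

Answer: 8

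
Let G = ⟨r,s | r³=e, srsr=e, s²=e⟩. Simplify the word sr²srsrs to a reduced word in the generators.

Multiply left to right, reducing at each step:
  s · r² = rs
  (rs) · s = r
  r · r = r²
  (r²) · s = r²s
  (r²s) · r = rs
  (rs) · s = r

Answer: r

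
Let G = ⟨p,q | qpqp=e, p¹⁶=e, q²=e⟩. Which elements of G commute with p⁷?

⟨p⁷⟩ ⊆ C_G(p⁷) since powers of p⁷ commute with p⁷; so |C_G(p⁷)| ≥ |⟨p⁷⟩| = 16.
By orbit–stabilizer, |C_G(p⁷)| = |G| / |conj. class of p⁷| = 32 / 2 = 16.
The 16 elements commuting with p⁷ are {e, p, p², p³, p⁴, p⁵, p⁶, p⁷, p⁸, p⁹, p¹⁰, p¹¹, p¹², p¹³, p¹⁴, p¹⁵}.

Answer: {e, p, p², p³, p⁴, p⁵, p⁶, p⁷, p⁸, p⁹, p¹⁰, p¹¹, p¹², p¹³, p¹⁴, p¹⁵}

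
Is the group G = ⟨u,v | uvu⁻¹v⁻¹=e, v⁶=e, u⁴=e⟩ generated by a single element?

|G| = 24, but the maximum element order in G is 12 < 24. No single element generates all of G, so G is not cyclic.

Answer: No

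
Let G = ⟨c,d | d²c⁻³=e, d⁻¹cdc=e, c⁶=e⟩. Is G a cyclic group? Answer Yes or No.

Every cyclic group is abelian. But c·d = cd while d·c = c²d⁻¹, so c·d ≠ d·c and G is not abelian. Hence G is not cyclic.

Answer: No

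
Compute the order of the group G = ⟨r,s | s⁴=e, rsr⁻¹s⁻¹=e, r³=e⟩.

Enumerate words in the generators, reducing via the relations: the distinct elements are
  {e, r, s, rs, r², s², s³, rs², rs³, r²s, r²s², r²s³}.
No further products give new elements, so |G| = 12.

Answer: 12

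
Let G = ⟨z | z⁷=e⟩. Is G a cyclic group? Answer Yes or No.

|G| = 7. The element z has order 7 (its powers give 7 distinct elements), so ⟨z⟩ = G and G is cyclic.

Answer: Yes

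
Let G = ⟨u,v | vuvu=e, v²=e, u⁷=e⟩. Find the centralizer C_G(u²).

⟨u²⟩ ⊆ C_G(u²) since powers of u² commute with u²; so |C_G(u²)| ≥ |⟨u²⟩| = 7.
By orbit–stabilizer, |C_G(u²)| = |G| / |conj. class of u²| = 14 / 2 = 7.
The 7 elements commuting with u² are {e, u, u², u³, u⁴, u⁵, u⁶}.

Answer: {e, u, u², u³, u⁴, u⁵, u⁶}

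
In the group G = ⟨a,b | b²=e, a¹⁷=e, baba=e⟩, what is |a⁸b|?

Compute successive powers until reaching e:
  (a⁸b)¹ = a⁸b, (a⁸b)² = e.
The smallest positive k with (a⁸b)ᵏ = e is 2.

Answer: 2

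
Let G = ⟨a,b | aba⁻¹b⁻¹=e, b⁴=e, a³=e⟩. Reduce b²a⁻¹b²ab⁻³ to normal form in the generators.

Multiply left to right, reducing at each step:
  (b²) · a⁻¹ = a²b²
  (a²b²) · b² = a²
  (a²) · a = e
  e · b⁻³ = b

Answer: b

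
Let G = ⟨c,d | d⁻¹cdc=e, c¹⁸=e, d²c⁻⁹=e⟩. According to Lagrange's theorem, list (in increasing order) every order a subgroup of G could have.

|G| = 36 = 2² · 3². By Lagrange's theorem the order of any subgroup divides 36; the divisors of 36 are 1, 2, 3, 4, 6, 9, 12, 18, 36.

Answer: 1, 2, 3, 4, 6, 9, 12, 18, 36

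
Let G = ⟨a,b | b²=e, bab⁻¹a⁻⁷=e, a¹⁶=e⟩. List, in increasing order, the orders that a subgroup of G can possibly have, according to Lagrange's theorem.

|G| = 32 = 2⁵. By Lagrange's theorem the order of any subgroup divides 32; the divisors of 32 are 1, 2, 4, 8, 16, 32.

Answer: 1, 2, 4, 8, 16, 32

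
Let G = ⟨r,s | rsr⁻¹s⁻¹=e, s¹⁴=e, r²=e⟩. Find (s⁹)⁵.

Compute successive powers of (s⁹), reducing at each step:
  (s⁹)²: (s⁹) · s⁹ = s⁴
  (s⁹)³: (s⁴) · s⁹ = s¹³
  (s⁹)⁴: (s¹³) · s⁹ = s⁸
  (s⁹)⁵: (s⁸) · s⁹ = s³

Answer: s³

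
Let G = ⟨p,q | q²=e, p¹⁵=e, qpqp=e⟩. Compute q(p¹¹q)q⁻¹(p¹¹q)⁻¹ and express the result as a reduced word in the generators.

[q, (p¹¹q)] = q·(p¹¹q)·q⁻¹·(p¹¹q)⁻¹.
  q · (p¹¹q) = p⁴
  (p⁴) · q = p⁴q
  (p⁴q) · (p¹¹q) = p⁸

Answer: p⁸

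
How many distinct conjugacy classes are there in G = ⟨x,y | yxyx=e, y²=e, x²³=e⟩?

The conjugacy classes (representative and size) are:
  [e] (size 1), [x] (size 2), [x²¹] (size 2), [x²⁰] (size 2), [x⁴] (size 2), [x¹⁸] (size 2), [x⁶] (size 2), [x¹⁶] (size 2), [x⁸] (size 2), [x⁹] (size 2), [x¹⁰] (size 2), [x¹²] (size 2), [x¹⁸y] (size 23).
Class equation: 1 + 2 + 2 + 2 + 2 + 2 + 2 + 2 + 2 + 2 + 2 + 2 + 23 = 46 = |G|. So G has 13 conjugacy classes.

Answer: 13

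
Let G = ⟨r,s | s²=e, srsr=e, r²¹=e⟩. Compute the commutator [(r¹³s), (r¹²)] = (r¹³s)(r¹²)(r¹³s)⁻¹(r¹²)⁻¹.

[(r¹³s), (r¹²)] = (r¹³s)·(r¹²)·(r¹³s)⁻¹·(r¹²)⁻¹.
  (r¹³s) · (r¹²) = rs
  (rs) · (r¹³s) = r⁹
  (r⁹) · (r⁹) = r¹⁸

Answer: r¹⁸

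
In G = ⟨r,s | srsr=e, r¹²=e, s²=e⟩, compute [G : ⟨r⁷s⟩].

First find ord(r⁷s) by computing successive powers:
  (r⁷s)¹ = r⁷s, (r⁷s)² = e.
So |⟨r⁷s⟩| = ord(r⁷s) = 2. With |G| = 24, by Lagrange [G : ⟨r⁷s⟩] = 24/2 = 12.

Answer: 12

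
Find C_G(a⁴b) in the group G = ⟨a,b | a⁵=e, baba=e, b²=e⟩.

⟨a⁴b⟩ ⊆ C_G(a⁴b) since powers of a⁴b commute with a⁴b; so |C_G(a⁴b)| ≥ |⟨a⁴b⟩| = 2.
By orbit–stabilizer, |C_G(a⁴b)| = |G| / |conj. class of a⁴b| = 10 / 5 = 2.
The 2 elements commuting with a⁴b are {e, a⁴b}.

Answer: {e, a⁴b}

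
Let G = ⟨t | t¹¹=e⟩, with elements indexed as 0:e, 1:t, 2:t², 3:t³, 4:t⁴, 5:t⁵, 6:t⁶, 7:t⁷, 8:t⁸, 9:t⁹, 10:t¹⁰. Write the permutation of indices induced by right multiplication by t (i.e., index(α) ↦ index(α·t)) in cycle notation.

(0 1 2 3 4 5 6 7 8 9 10)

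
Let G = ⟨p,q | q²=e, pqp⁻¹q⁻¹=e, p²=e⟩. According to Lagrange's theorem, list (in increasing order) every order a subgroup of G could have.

|G| = 4 = 2². By Lagrange's theorem the order of any subgroup divides 4; the divisors of 4 are 1, 2, 4.

Answer: 1, 2, 4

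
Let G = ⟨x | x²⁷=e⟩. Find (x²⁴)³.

Compute successive powers of (x²⁴), reducing at each step:
  (x²⁴)²: (x²⁴) · x²⁴ = x²¹
  (x²⁴)³: (x²¹) · x²⁴ = x¹⁸

Answer: x¹⁸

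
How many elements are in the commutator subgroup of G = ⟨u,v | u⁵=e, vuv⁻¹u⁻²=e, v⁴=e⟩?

G' = [G, G] is generated by all commutators. The generator-pair commutators are: [u, v] = u⁴.
The subgroup they normally generate is {e, u, u², u³, u⁴}, of order 5.
Check: |G/G'| = 20/5 = 4 is the order of the abelianisation.

Answer: 5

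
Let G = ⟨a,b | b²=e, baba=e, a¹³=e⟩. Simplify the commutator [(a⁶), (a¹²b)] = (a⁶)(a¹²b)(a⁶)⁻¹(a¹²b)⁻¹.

[(a⁶), (a¹²b)] = (a⁶)·(a¹²b)·(a⁶)⁻¹·(a¹²b)⁻¹.
  (a⁶) · (a¹²b) = a⁵b
  (a⁵b) · (a⁷) = a¹¹b
  (a¹¹b) · (a¹²b) = a¹²

Answer: a¹²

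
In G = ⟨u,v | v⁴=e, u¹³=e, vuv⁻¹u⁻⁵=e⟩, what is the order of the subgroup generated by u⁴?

|⟨u⁴⟩| equals the order of u⁴. Compute successive powers until reaching e:
  (u⁴)¹ = u⁴, (u⁴)² = u⁸, (u⁴)³ = u¹², (u⁴)⁴ = u³, (u⁴)⁵ = u⁷, (u⁴)⁶ = u¹¹, (u⁴)⁷ = u², (u⁴)⁸ = u⁶, (u⁴)⁹ = u¹⁰, (u⁴)¹⁰ = u, (u⁴)¹¹ = u⁵, (u⁴)¹² = u⁹, (u⁴)¹³ = e.
The smallest positive k with (u⁴)ᵏ = e is 13, so |⟨u⁴⟩| = 13.

Answer: 13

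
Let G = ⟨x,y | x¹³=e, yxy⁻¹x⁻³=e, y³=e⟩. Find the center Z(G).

An element z ∈ Z(G) iff z commutes with every generator.
For example e is central: e·x = x = x·e; e·y = y = y·e.
Whereas x ∉ Z(G) since x·y = xy ≠ x³y = y·x.
Checking each of the 39 elements this way gives Z(G) = {e}, of order 1.

Answer: {e}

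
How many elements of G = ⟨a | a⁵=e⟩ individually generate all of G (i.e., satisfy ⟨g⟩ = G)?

G is cyclic of order 5. An element generates G iff its order is 5, and a cyclic group of order 5 has exactly φ(5) = 4 such elements.

Answer: 4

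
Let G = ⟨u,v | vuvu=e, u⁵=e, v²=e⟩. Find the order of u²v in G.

Compute successive powers until reaching e:
  (u²v)¹ = u²v, (u²v)² = e.
The smallest positive k with (u²v)ᵏ = e is 2.

Answer: 2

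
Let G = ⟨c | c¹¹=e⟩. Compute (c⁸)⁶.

Compute successive powers of (c⁸), reducing at each step:
  (c⁸)²: (c⁸) · c⁸ = c⁵
  (c⁸)³: (c⁵) · c⁸ = c²
  (c⁸)⁴: (c²) · c⁸ = c¹⁰
  (c⁸)⁵: (c¹⁰) · c⁸ = c⁷
  (c⁸)⁶: (c⁷) · c⁸ = c⁴

Answer: c⁴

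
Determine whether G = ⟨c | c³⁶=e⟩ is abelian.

G has a single generator, so G is cyclic and hence abelian.

Answer: Yes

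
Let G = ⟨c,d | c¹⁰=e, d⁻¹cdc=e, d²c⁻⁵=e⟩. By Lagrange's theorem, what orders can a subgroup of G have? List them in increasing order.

|G| = 20 = 2² · 5. By Lagrange's theorem the order of any subgroup divides 20; the divisors of 20 are 1, 2, 4, 5, 10, 20.

Answer: 1, 2, 4, 5, 10, 20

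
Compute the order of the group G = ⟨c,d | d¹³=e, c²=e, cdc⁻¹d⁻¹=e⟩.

Enumerate words in the generators, reducing via the relations: the distinct elements are
  {c, d, e, cd, d², d³, d⁴, d⁵, d⁶, d⁷, d⁸, d⁹, cd², cd³, cd⁴, cd⁵, cd⁶, cd⁷, cd⁸, cd⁹, d¹², d¹¹, d¹⁰, cd¹², cd¹¹, cd¹⁰}.
No further products give new elements, so |G| = 26.

Answer: 26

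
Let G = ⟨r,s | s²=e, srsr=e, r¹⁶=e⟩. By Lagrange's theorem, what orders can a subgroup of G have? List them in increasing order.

|G| = 32 = 2⁵. By Lagrange's theorem the order of any subgroup divides 32; the divisors of 32 are 1, 2, 4, 8, 16, 32.

Answer: 1, 2, 4, 8, 16, 32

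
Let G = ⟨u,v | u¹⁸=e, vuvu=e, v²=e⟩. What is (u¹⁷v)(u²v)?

Compute (u¹⁷v) · (u²v) by multiplying left to right and reducing via the relations at each step:
  (u¹⁷v) · u² = u¹⁵v
  (u¹⁵v) · v = u¹⁵

Answer: u¹⁵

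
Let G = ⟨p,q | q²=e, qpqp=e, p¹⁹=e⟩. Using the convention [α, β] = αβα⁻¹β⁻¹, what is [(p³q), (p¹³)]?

[(p³q), (p¹³)] = (p³q)·(p¹³)·(p³q)⁻¹·(p¹³)⁻¹.
  (p³q) · (p¹³) = p⁹q
  (p⁹q) · (p³q) = p⁶
  (p⁶) · (p⁶) = p¹²

Answer: p¹²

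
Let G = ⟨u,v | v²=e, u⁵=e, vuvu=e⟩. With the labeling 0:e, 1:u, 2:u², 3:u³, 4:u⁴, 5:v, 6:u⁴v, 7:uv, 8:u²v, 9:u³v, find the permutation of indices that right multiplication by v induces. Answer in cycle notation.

(0 5)(1 7)(2 8)(3 9)(4 6)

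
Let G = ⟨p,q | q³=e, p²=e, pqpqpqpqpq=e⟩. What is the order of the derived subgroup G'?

G' = [G, G] is generated by all commutators. The generator-pair commutators are: [p, q] = pqpq².
The subgroup they normally generate is {e, p, q, q², pq, pqp, pqpq, pqpqp, q²pq²p, q²pq², q²p, pq², qp, qpq, qpqp, pq²pq²p, pq²pq², pq²p, q²pq, q²pqp, q²pqpq, qpq²pq², qpq²p, qpq², pqpq², pq²pq, pq²pqp, pq²pqpq, pqpq²pq², pqpq²p, q²pq²pq, pqpq²pq, pqpq²pqp, pqpq²pqpq, q²pq²pqpq², q²pq²pqp, q²pq²pqpq, q²pqpq²pq², q²pqpq²p, q²pqpq², qpqpq², qpq²pq, qpq²pqp, qpq²pqpq, qpqpq²pq², qpqpq²p, qpqpq²pq, pq²pqpq²pq², pq²pqpq²p, pq²pqpq², q²pqpq²pq, q²pqpq²pqp, qpq²pqpq²p, qpq²pqpq², pq²pqpq²pq, pq²pqpq²pqp, pqpq²pqpq²p, pqpq²pqpq², pqpq²pqpq²pq, qpq²pqpq²pq}, of order 60.
Check: |G/G'| = 60/60 = 1 is the order of the abelianisation.

Answer: 60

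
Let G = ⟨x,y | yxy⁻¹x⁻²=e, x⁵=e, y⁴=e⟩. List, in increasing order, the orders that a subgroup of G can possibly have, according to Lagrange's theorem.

|G| = 20 = 2² · 5. By Lagrange's theorem the order of any subgroup divides 20; the divisors of 20 are 1, 2, 4, 5, 10, 20.

Answer: 1, 2, 4, 5, 10, 20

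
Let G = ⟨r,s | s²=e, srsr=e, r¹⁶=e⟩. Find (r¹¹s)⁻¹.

The order of (r¹¹s) is 2 (smallest k with (r¹¹s)ᵏ = e), so (r¹¹s)⁻¹ = (r¹¹s)¹ = r¹¹s.
Check: (r¹¹s) · (r¹¹s) → (r¹¹s) · r¹¹ = s;   s · s = e, giving e as required.

Answer: r¹¹s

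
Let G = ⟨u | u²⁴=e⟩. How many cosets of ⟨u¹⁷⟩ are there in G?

First find ord(u¹⁷) by computing successive powers:
  (u¹⁷)¹ = u¹⁷, (u¹⁷)² = u¹⁰, (u¹⁷)³ = u³, (u¹⁷)⁴ = u²⁰, (u¹⁷)⁵ = u¹³, (u¹⁷)⁶ = u⁶, (u¹⁷)⁷ = u²³, (u¹⁷)⁸ = u¹⁶, (u¹⁷)⁹ = u⁹, (u¹⁷)¹⁰ = u², (u¹⁷)¹¹ = u¹⁹, (u¹⁷)¹² = u¹², (u¹⁷)¹³ = u⁵, (u¹⁷)¹⁴ = u²², (u¹⁷)¹⁵ = u¹⁵, (u¹⁷)¹⁶ = u⁸, (u¹⁷)¹⁷ = u, (u¹⁷)¹⁸ = u¹⁸, (u¹⁷)¹⁹ = u¹¹, (u¹⁷)²⁰ = u⁴, (u¹⁷)²¹ = u²¹, (u¹⁷)²² = u¹⁴, (u¹⁷)²³ = u⁷, (u¹⁷)²⁴ = e.
So |⟨u¹⁷⟩| = ord(u¹⁷) = 24. With |G| = 24, by Lagrange [G : ⟨u¹⁷⟩] = 24/24 = 1.

Answer: 1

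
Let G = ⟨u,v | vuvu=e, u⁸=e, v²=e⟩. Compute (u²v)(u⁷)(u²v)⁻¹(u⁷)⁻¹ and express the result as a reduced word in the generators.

[(u²v), (u⁷)] = (u²v)·(u⁷)·(u²v)⁻¹·(u⁷)⁻¹.
  (u²v) · (u⁷) = u³v
  (u³v) · (u²v) = u
  u · u = u²

Answer: u²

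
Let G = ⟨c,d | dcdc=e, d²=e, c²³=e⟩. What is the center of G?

An element z ∈ Z(G) iff z commutes with every generator.
For example e is central: e·c = c = c·e; e·d = d = d·e.
Whereas c ∉ Z(G) since c·d = cd ≠ c²²d = d·c.
Checking each of the 46 elements this way gives Z(G) = {e}, of order 1.

Answer: {e}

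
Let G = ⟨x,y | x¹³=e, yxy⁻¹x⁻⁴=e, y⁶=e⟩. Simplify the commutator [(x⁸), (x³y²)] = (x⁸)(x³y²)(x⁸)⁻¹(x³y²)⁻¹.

[(x⁸), (x³y²)] = (x⁸)·(x³y²)·(x⁸)⁻¹·(x³y²)⁻¹.
  (x⁸) · (x³y²) = x¹¹y²
  (x¹¹y²) · (x⁵) = y²
  (y²) · (x¹²y⁴) = x¹⁰

Answer: x¹⁰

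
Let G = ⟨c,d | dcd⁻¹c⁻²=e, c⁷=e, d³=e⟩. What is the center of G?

An element z ∈ Z(G) iff z commutes with every generator.
For example e is central: e·c = c = c·e; e·d = d = d·e.
Whereas c ∉ Z(G) since c·d = cd ≠ c²d = d·c.
Checking each of the 21 elements this way gives Z(G) = {e}, of order 1.

Answer: {e}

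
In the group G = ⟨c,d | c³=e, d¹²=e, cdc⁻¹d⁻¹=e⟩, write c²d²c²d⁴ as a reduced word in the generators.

Multiply left to right, reducing at each step:
  (c²) · d² = c²d²
  (c²d²) · c² = cd²
  (cd²) · d⁴ = cd⁶

Answer: cd⁶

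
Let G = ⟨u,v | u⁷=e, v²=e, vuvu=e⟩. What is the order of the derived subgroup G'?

G' = [G, G] is generated by all commutators. The generator-pair commutators are: [u, v] = u².
The subgroup they normally generate is {e, u, u², u³, u⁴, u⁵, u⁶}, of order 7.
Check: |G/G'| = 14/7 = 2 is the order of the abelianisation.

Answer: 7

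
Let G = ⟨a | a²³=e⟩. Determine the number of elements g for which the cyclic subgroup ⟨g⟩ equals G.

G is cyclic of order 23. An element generates G iff its order is 23, and a cyclic group of order 23 has exactly φ(23) = 22 such elements.

Answer: 22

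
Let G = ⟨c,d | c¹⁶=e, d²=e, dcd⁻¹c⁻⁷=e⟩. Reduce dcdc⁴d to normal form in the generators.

Multiply left to right, reducing at each step:
  d · c = c⁷d
  (c⁷d) · d = c⁷
  (c⁷) · c⁴ = c¹¹
  (c¹¹) · d = c¹¹d

Answer: c¹¹d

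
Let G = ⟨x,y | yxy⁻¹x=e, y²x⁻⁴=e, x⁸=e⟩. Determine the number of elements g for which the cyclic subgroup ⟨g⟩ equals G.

⟨g⟩ = G would require ord(g) = |G| = 16, but the maximum element order in G is 8 < 16. So G is not cyclic and no single element generates it: the count is 0.

Answer: 0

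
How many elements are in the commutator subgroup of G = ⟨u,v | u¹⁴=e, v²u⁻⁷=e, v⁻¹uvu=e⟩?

G' = [G, G] is generated by all commutators. The generator-pair commutators are: [u, v] = u².
The subgroup they normally generate is {e, u², u⁴, u⁶, u⁸, u¹⁰, u¹²}, of order 7.
Check: |G/G'| = 28/7 = 4 is the order of the abelianisation.

Answer: 7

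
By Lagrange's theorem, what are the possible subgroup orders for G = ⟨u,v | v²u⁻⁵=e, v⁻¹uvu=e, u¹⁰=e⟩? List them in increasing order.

|G| = 20 = 2² · 5. By Lagrange's theorem the order of any subgroup divides 20; the divisors of 20 are 1, 2, 4, 5, 10, 20.

Answer: 1, 2, 4, 5, 10, 20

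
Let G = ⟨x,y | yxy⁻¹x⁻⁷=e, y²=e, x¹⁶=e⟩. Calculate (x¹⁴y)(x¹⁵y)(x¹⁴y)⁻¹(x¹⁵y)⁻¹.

[(x¹⁴y), (x¹⁵y)] = (x¹⁴y)·(x¹⁵y)·(x¹⁴y)⁻¹·(x¹⁵y)⁻¹.
  (x¹⁴y) · (x¹⁵y) = x⁷
  (x⁷) · (x¹⁴y) = x⁵y
  (x⁵y) · (x⁷y) = x⁶

Answer: x⁶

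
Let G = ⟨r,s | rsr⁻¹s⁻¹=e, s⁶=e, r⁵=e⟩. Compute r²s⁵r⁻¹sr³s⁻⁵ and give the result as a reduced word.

Multiply left to right, reducing at each step:
  (r²) · s⁵ = r²s⁵
  (r²s⁵) · r⁻¹ = rs⁵
  (rs⁵) · s = r
  r · r³ = r⁴
  (r⁴) · s⁻⁵ = r⁴s

Answer: r⁴s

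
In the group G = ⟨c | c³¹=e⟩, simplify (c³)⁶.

Compute successive powers of (c³), reducing at each step:
  (c³)²: (c³) · c³ = c⁶
  (c³)³: (c⁶) · c³ = c⁹
  (c³)⁴: (c⁹) · c³ = c¹²
  (c³)⁵: (c¹²) · c³ = c¹⁵
  (c³)⁶: (c¹⁵) · c³ = c¹⁸

Answer: c¹⁸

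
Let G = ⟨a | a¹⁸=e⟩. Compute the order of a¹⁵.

Compute successive powers until reaching e:
  (a¹⁵)¹ = a¹⁵, (a¹⁵)² = a¹², (a¹⁵)³ = a⁹, (a¹⁵)⁴ = a⁶, (a¹⁵)⁵ = a³, (a¹⁵)⁶ = e.
The smallest positive k with (a¹⁵)ᵏ = e is 6.

Answer: 6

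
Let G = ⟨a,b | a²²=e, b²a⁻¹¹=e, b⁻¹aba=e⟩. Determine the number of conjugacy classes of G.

The conjugacy classes (representative and size) are:
  [e] (size 1), [a²¹] (size 2), [a²] (size 2), [a³] (size 2), [a¹⁸] (size 2), [a¹⁷] (size 2), [a⁶] (size 2), [a⁷] (size 2), [a⁸] (size 2), [a¹³] (size 2), [a¹²] (size 2), [a¹¹] (size 1), [a¹⁰b] (size 11), [a⁷b] (size 11).
Class equation: 1 + 2 + 2 + 2 + 2 + 2 + 2 + 2 + 2 + 2 + 2 + 1 + 11 + 11 = 44 = |G|. So G has 14 conjugacy classes.

Answer: 14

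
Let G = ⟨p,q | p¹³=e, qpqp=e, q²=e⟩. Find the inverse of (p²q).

The order of (p²q) is 2 (smallest k with (p²q)ᵏ = e), so (p²q)⁻¹ = (p²q)¹ = p²q.
Check: (p²q) · (p²q) → (p²q) · p² = q;   q · q = e, giving e as required.

Answer: p²q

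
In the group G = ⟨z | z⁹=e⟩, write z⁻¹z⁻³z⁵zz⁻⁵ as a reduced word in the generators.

Multiply left to right, reducing at each step:
  (z⁸) · z⁻³ = z⁵
  (z⁵) · z⁵ = z
  z · z = z²
  (z²) · z⁻⁵ = z⁶

Answer: z⁶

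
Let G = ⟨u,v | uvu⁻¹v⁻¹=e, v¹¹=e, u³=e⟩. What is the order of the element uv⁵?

Compute successive powers until reaching e:
  (uv⁵)¹ = uv⁵, (uv⁵)² = u²v¹⁰, (uv⁵)³ = v⁴, (uv⁵)⁴ = uv⁹, (uv⁵)⁵ = u²v³, (uv⁵)⁶ = v⁸, (uv⁵)⁷ = uv², (uv⁵)⁸ = u²v⁷, (uv⁵)⁹ = v, (uv⁵)¹⁰ = uv⁶, (uv⁵)¹¹ = u², (uv⁵)¹² = v⁵, (uv⁵)¹³ = uv¹⁰, (uv⁵)¹⁴ = u²v⁴, (uv⁵)¹⁵ = v⁹, (uv⁵)¹⁶ = uv³, (uv⁵)¹⁷ = u²v⁸, (uv⁵)¹⁸ = v², (uv⁵)¹⁹ = uv⁷, (uv⁵)²⁰ = u²v, (uv⁵)²¹ = v⁶, (uv⁵)²² = u, (uv⁵)²³ = u²v⁵, (uv⁵)²⁴ = v¹⁰, (uv⁵)²⁵ = uv⁴, (uv⁵)²⁶ = u²v⁹, (uv⁵)²⁷ = v³, (uv⁵)²⁸ = uv⁸, (uv⁵)²⁹ = u²v², (uv⁵)³⁰ = v⁷, (uv⁵)³¹ = uv, (uv⁵)³² = u²v⁶, (uv⁵)³³ = e.
The smallest positive k with (uv⁵)ᵏ = e is 33.

Answer: 33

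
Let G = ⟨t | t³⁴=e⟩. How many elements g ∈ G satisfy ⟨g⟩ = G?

G is cyclic of order 34. An element generates G iff its order is 34, and a cyclic group of order 34 has exactly φ(34) = 16 such elements.

Answer: 16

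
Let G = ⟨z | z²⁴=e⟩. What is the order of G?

G is generated by a single element, so G is cyclic. The relator gives z²⁴ = e and no smaller power is forced to be e, so the 24 powers {e, z, z², z³, z⁴, z⁵, z⁶, z⁷, z⁸, z⁹, z²², z²³, z²¹, z²⁰, z¹², z¹³, z¹¹, z¹⁰, z¹⁴, z¹⁵, z¹⁶, z¹⁷, z¹⁸, z¹⁹} are distinct. Hence |G| = 24.

Answer: 24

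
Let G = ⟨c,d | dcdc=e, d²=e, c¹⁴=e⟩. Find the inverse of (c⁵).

The order of (c⁵) is 14 (smallest k with (c⁵)ᵏ = e), so (c⁵)⁻¹ = (c⁵)¹³ = c⁹.
Check: (c⁵) · (c⁹) → (c⁵) · c⁹ = e, giving e as required.

Answer: c⁹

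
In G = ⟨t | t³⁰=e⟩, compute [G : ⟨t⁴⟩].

First find ord(t⁴) by computing successive powers:
  (t⁴)¹ = t⁴, (t⁴)² = t⁸, (t⁴)³ = t¹², (t⁴)⁴ = t¹⁶, (t⁴)⁵ = t²⁰, (t⁴)⁶ = t²⁴, (t⁴)⁷ = t²⁸, (t⁴)⁸ = t², (t⁴)⁹ = t⁶, (t⁴)¹⁰ = t¹⁰, (t⁴)¹¹ = t¹⁴, (t⁴)¹² = t¹⁸, (t⁴)¹³ = t²², (t⁴)¹⁴ = t²⁶, (t⁴)¹⁵ = e.
So |⟨t⁴⟩| = ord(t⁴) = 15. With |G| = 30, by Lagrange [G : ⟨t⁴⟩] = 30/15 = 2.

Answer: 2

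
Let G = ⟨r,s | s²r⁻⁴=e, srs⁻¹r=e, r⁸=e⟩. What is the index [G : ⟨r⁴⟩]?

First find ord(r⁴) by computing successive powers:
  (r⁴)¹ = r⁴, (r⁴)² = e.
So |⟨r⁴⟩| = ord(r⁴) = 2. With |G| = 16, by Lagrange [G : ⟨r⁴⟩] = 16/2 = 8.

Answer: 8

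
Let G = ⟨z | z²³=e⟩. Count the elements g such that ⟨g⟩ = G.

G is cyclic of order 23. An element generates G iff its order is 23, and a cyclic group of order 23 has exactly φ(23) = 22 such elements.

Answer: 22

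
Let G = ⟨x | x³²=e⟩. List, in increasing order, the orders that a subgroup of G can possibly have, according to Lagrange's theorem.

|G| = 32 = 2⁵. By Lagrange's theorem the order of any subgroup divides 32; the divisors of 32 are 1, 2, 4, 8, 16, 32.

Answer: 1, 2, 4, 8, 16, 32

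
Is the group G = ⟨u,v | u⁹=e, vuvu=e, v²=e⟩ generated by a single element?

Every cyclic group is abelian. But u·v = uv while v·u = u⁸v, so u·v ≠ v·u and G is not abelian. Hence G is not cyclic.

Answer: No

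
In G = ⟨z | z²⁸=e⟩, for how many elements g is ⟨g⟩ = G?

G is cyclic of order 28. An element generates G iff its order is 28, and a cyclic group of order 28 has exactly φ(28) = 12 such elements.

Answer: 12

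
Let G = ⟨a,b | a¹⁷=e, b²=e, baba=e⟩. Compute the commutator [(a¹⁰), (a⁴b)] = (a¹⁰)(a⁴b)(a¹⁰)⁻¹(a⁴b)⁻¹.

[(a¹⁰), (a⁴b)] = (a¹⁰)·(a⁴b)·(a¹⁰)⁻¹·(a⁴b)⁻¹.
  (a¹⁰) · (a⁴b) = a¹⁴b
  (a¹⁴b) · (a⁷) = a⁷b
  (a⁷b) · (a⁴b) = a³

Answer: a³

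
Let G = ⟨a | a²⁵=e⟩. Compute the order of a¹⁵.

Compute successive powers until reaching e:
  (a¹⁵)¹ = a¹⁵, (a¹⁵)² = a⁵, (a¹⁵)³ = a²⁰, (a¹⁵)⁴ = a¹⁰, (a¹⁵)⁵ = e.
The smallest positive k with (a¹⁵)ᵏ = e is 5.

Answer: 5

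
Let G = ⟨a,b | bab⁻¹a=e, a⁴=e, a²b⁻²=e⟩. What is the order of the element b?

Compute successive powers until reaching e:
  b¹ = b, b² = a², b³ = b⁻¹, b⁴ = e.
The smallest positive k with bᵏ = e is 4.

Answer: 4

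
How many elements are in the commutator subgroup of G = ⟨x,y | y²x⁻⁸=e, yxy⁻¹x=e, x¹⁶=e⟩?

G' = [G, G] is generated by all commutators. The generator-pair commutators are: [x, y] = x².
The subgroup they normally generate is {e, x², x⁴, x⁶, x⁸, x¹⁰, x¹², x¹⁴}, of order 8.
Check: |G/G'| = 32/8 = 4 is the order of the abelianisation.

Answer: 8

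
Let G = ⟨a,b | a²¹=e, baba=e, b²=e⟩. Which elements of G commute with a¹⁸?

⟨a¹⁸⟩ ⊆ C_G(a¹⁸) since powers of a¹⁸ commute with a¹⁸; so |C_G(a¹⁸)| ≥ |⟨a¹⁸⟩| = 7.
By orbit–stabilizer, |C_G(a¹⁸)| = |G| / |conj. class of a¹⁸| = 42 / 2 = 21.
The 21 elements commuting with a¹⁸ are {e, a, a², a³, a⁴, a⁵, a⁶, a⁷, a⁸, a⁹, a¹⁰, a¹¹, a¹², a¹³, a¹⁴, a¹⁵, a¹⁶, a¹⁷, a¹⁸, a¹⁹, a²⁰}.

Answer: {e, a, a², a³, a⁴, a⁵, a⁶, a⁷, a⁸, a⁹, a¹⁰, a¹¹, a¹², a¹³, a¹⁴, a¹⁵, a¹⁶, a¹⁷, a¹⁸, a¹⁹, a²⁰}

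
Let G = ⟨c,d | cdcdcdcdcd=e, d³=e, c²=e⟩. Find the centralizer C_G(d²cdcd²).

⟨d²cdcd²⟩ ⊆ C_G(d²cdcd²) since powers of d²cdcd² commute with d²cdcd²; so |C_G(d²cdcd²)| ≥ |⟨d²cdcd²⟩| = 5.
By orbit–stabilizer, |C_G(d²cdcd²)| = |G| / |conj. class of d²cdcd²| = 60 / 12 = 5.
The 5 elements commuting with d²cdcd² are {e, d²cd², dcd, d²cdcd², dcd²cd}.

Answer: {e, d²cd², dcd, d²cdcd², dcd²cd}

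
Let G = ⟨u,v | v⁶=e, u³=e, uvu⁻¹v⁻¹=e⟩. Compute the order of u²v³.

Compute successive powers until reaching e:
  (u²v³)¹ = u²v³, (u²v³)² = u, (u²v³)³ = v³, (u²v³)⁴ = u², (u²v³)⁵ = uv³, (u²v³)⁶ = e.
The smallest positive k with (u²v³)ᵏ = e is 6.

Answer: 6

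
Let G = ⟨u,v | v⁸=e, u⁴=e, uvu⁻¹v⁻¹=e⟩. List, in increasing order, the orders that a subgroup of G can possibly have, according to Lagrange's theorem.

|G| = 32 = 2⁵. By Lagrange's theorem the order of any subgroup divides 32; the divisors of 32 are 1, 2, 4, 8, 16, 32.

Answer: 1, 2, 4, 8, 16, 32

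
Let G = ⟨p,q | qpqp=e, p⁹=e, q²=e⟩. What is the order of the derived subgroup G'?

G' = [G, G] is generated by all commutators. The generator-pair commutators are: [p, q] = p².
The subgroup they normally generate is {e, p, p², p³, p⁴, p⁵, p⁶, p⁷, p⁸}, of order 9.
Check: |G/G'| = 18/9 = 2 is the order of the abelianisation.

Answer: 9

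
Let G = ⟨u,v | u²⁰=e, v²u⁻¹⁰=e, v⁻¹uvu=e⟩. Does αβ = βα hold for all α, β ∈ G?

u·v = uv but v·u = u⁹v⁻¹, so u·v ≠ v·u and G is not abelian.

Answer: No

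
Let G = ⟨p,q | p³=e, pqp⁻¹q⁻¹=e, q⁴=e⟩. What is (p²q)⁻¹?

The order of (p²q) is 12 (smallest k with (p²q)ᵏ = e), so (p²q)⁻¹ = (p²q)¹¹ = pq³.
Check: (p²q) · (pq³) → (p²q) · p = q;   q · q³ = e, giving e as required.

Answer: pq³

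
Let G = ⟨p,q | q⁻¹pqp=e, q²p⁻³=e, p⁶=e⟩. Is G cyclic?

Every cyclic group is abelian. But p·q = pq while q·p = p²q⁻¹, so p·q ≠ q·p and G is not abelian. Hence G is not cyclic.

Answer: No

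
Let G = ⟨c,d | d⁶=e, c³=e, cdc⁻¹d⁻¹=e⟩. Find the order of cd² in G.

Compute successive powers until reaching e:
  (cd²)¹ = cd², (cd²)² = c²d⁴, (cd²)³ = e.
The smallest positive k with (cd²)ᵏ = e is 3.

Answer: 3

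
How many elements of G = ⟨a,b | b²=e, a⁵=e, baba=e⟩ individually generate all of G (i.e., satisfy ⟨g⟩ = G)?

⟨g⟩ = G would require ord(g) = |G| = 10, but the maximum element order in G is 5 < 10. So G is not cyclic and no single element generates it: the count is 0.

Answer: 0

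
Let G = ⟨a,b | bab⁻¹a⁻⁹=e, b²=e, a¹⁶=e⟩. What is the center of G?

An element z ∈ Z(G) iff z commutes with every generator.
For example a² is central: (a²)·a = a³ = a·(a²); (a²)·b = a²b = b·(a²).
Whereas a ∉ Z(G) since a·b = ab ≠ a⁹b = b·a.
Checking each of the 32 elements this way gives Z(G) = {e, a², a⁴, a⁶, a⁸, a¹⁰, a¹², a¹⁴}, of order 8.

Answer: {e, a², a⁴, a⁶, a⁸, a¹⁰, a¹², a¹⁴}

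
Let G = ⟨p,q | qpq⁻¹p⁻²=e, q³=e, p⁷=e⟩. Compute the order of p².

Compute successive powers until reaching e:
  (p²)¹ = p², (p²)² = p⁴, (p²)³ = p⁶, (p²)⁴ = p, (p²)⁵ = p³, (p²)⁶ = p⁵, (p²)⁷ = e.
The smallest positive k with (p²)ᵏ = e is 7.

Answer: 7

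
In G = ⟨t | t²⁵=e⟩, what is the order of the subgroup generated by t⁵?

|⟨t⁵⟩| equals the order of t⁵. Compute successive powers until reaching e:
  (t⁵)¹ = t⁵, (t⁵)² = t¹⁰, (t⁵)³ = t¹⁵, (t⁵)⁴ = t²⁰, (t⁵)⁵ = e.
The smallest positive k with (t⁵)ᵏ = e is 5, so |⟨t⁵⟩| = 5.

Answer: 5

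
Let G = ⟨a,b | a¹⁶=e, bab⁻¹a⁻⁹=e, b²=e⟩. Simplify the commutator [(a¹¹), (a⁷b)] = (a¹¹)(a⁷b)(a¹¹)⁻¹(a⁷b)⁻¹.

[(a¹¹), (a⁷b)] = (a¹¹)·(a⁷b)·(a¹¹)⁻¹·(a⁷b)⁻¹.
  (a¹¹) · (a⁷b) = a²b
  (a²b) · (a⁵) = a¹⁵b
  (a¹⁵b) · (ab) = a⁸

Answer: a⁸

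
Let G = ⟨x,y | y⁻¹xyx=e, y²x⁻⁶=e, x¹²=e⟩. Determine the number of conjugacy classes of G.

The conjugacy classes (representative and size) are:
  [e] (size 1), [x¹¹] (size 2), [x²] (size 2), [x⁹] (size 2), [x⁴] (size 2), [x⁵] (size 2), [x⁶] (size 1), [x²y] (size 6), [xy] (size 6).
Class equation: 1 + 2 + 2 + 2 + 2 + 2 + 1 + 6 + 6 = 24 = |G|. So G has 9 conjugacy classes.

Answer: 9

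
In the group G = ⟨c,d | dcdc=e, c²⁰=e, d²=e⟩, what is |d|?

Compute successive powers until reaching e:
  d¹ = d, d² = e.
The smallest positive k with dᵏ = e is 2.

Answer: 2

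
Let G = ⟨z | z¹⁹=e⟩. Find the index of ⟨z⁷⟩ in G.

First find ord(z⁷) by computing successive powers:
  (z⁷)¹ = z⁷, (z⁷)² = z¹⁴, (z⁷)³ = z², (z⁷)⁴ = z⁹, (z⁷)⁵ = z¹⁶, (z⁷)⁶ = z⁴, (z⁷)⁷ = z¹¹, (z⁷)⁸ = z¹⁸, (z⁷)⁹ = z⁶, (z⁷)¹⁰ = z¹³, (z⁷)¹¹ = z, (z⁷)¹² = z⁸, (z⁷)¹³ = z¹⁵, (z⁷)¹⁴ = z³, (z⁷)¹⁵ = z¹⁰, (z⁷)¹⁶ = z¹⁷, (z⁷)¹⁷ = z⁵, (z⁷)¹⁸ = z¹², (z⁷)¹⁹ = e.
So |⟨z⁷⟩| = ord(z⁷) = 19. With |G| = 19, by Lagrange [G : ⟨z⁷⟩] = 19/19 = 1.

Answer: 1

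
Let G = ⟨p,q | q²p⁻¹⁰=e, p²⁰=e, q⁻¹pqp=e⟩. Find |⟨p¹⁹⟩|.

|⟨p¹⁹⟩| equals the order of p¹⁹. Compute successive powers until reaching e:
  (p¹⁹)¹ = p¹⁹, (p¹⁹)² = p¹⁸, (p¹⁹)³ = p¹⁷, (p¹⁹)⁴ = p¹⁶, (p¹⁹)⁵ = p¹⁵, (p¹⁹)⁶ = p¹⁴, (p¹⁹)⁷ = p¹³, (p¹⁹)⁸ = p¹², (p¹⁹)⁹ = p¹¹, (p¹⁹)¹⁰ = p¹⁰, (p¹⁹)¹¹ = p⁹, (p¹⁹)¹² = p⁸, (p¹⁹)¹³ = p⁷, (p¹⁹)¹⁴ = p⁶, (p¹⁹)¹⁵ = p⁵, (p¹⁹)¹⁶ = p⁴, (p¹⁹)¹⁷ = p³, (p¹⁹)¹⁸ = p², (p¹⁹)¹⁹ = p, (p¹⁹)²⁰ = e.
The smallest positive k with (p¹⁹)ᵏ = e is 20, so |⟨p¹⁹⟩| = 20.

Answer: 20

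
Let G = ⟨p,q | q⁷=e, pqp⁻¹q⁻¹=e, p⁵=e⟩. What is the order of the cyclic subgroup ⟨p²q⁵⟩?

|⟨p²q⁵⟩| equals the order of p²q⁵. Compute successive powers until reaching e:
  (p²q⁵)¹ = p²q⁵, (p²q⁵)² = p⁴q³, (p²q⁵)³ = pq, (p²q⁵)⁴ = p³q⁶, (p²q⁵)⁵ = q⁴, (p²q⁵)⁶ = p²q², (p²q⁵)⁷ = p⁴, (p²q⁵)⁸ = pq⁵, (p²q⁵)⁹ = p³q³, (p²q⁵)¹⁰ = q, (p²q⁵)¹¹ = p²q⁶, (p²q⁵)¹² = p⁴q⁴, (p²q⁵)¹³ = pq², (p²q⁵)¹⁴ = p³, (p²q⁵)¹⁵ = q⁵, (p²q⁵)¹⁶ = p²q³, (p²q⁵)¹⁷ = p⁴q, (p²q⁵)¹⁸ = pq⁶, (p²q⁵)¹⁹ = p³q⁴, (p²q⁵)²⁰ = q², (p²q⁵)²¹ = p², (p²q⁵)²² = p⁴q⁵, (p²q⁵)²³ = pq³, (p²q⁵)²⁴ = p³q, (p²q⁵)²⁵ = q⁶, (p²q⁵)²⁶ = p²q⁴, (p²q⁵)²⁷ = p⁴q², (p²q⁵)²⁸ = p, (p²q⁵)²⁹ = p³q⁵, (p²q⁵)³⁰ = q³, (p²q⁵)³¹ = p²q, (p²q⁵)³² = p⁴q⁶, (p²q⁵)³³ = pq⁴, (p²q⁵)³⁴ = p³q², (p²q⁵)³⁵ = e.
The smallest positive k with (p²q⁵)ᵏ = e is 35, so |⟨p²q⁵⟩| = 35.

Answer: 35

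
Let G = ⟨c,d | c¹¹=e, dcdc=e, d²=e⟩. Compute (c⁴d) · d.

Compute (c⁴d) · d by multiplying left to right and reducing via the relations at each step:
  (c⁴d) · d = c⁴

Answer: c⁴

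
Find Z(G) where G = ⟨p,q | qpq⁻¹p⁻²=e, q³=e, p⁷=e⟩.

An element z ∈ Z(G) iff z commutes with every generator.
For example e is central: e·p = p = p·e; e·q = q = q·e.
Whereas p ∉ Z(G) since p·q = pq ≠ p²q = q·p.
Checking each of the 21 elements this way gives Z(G) = {e}, of order 1.

Answer: {e}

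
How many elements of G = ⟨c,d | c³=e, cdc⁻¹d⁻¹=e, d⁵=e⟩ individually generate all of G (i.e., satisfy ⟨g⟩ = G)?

G is cyclic of order 15. An element generates G iff its order is 15, and a cyclic group of order 15 has exactly φ(15) = 8 such elements.

Answer: 8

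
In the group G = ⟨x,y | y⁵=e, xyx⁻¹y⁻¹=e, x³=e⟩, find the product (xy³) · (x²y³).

Compute (xy³) · (x²y³) by multiplying left to right and reducing via the relations at each step:
  (xy³) · x² = y³
  (y³) · y³ = y

Answer: y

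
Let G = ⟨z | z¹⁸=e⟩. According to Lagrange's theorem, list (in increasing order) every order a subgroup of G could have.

|G| = 18 = 2 · 3². By Lagrange's theorem the order of any subgroup divides 18; the divisors of 18 are 1, 2, 3, 6, 9, 18.

Answer: 1, 2, 3, 6, 9, 18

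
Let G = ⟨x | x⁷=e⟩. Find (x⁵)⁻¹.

The order of (x⁵) is 7 (smallest k with (x⁵)ᵏ = e), so (x⁵)⁻¹ = (x⁵)⁶ = x².
Check: (x⁵) · (x²) → (x⁵) · x² = e, giving e as required.

Answer: x²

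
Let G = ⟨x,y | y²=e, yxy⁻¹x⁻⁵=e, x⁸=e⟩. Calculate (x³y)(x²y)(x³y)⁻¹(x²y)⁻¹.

[(x³y), (x²y)] = (x³y)·(x²y)·(x³y)⁻¹·(x²y)⁻¹.
  (x³y) · (x²y) = x⁵
  (x⁵) · (xy) = x⁶y
  (x⁶y) · (x⁶y) = x⁴

Answer: x⁴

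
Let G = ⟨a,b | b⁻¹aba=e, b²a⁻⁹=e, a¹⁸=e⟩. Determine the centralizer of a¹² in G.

⟨a¹²⟩ ⊆ C_G(a¹²) since powers of a¹² commute with a¹²; so |C_G(a¹²)| ≥ |⟨a¹²⟩| = 3.
By orbit–stabilizer, |C_G(a¹²)| = |G| / |conj. class of a¹²| = 36 / 2 = 18.
The 18 elements commuting with a¹² are {e, a, a², a³, a⁴, a⁵, a⁶, a⁷, a⁸, a⁹, a¹⁰, a¹¹, a¹², a¹³, a¹⁴, a¹⁵, a¹⁶, a¹⁷}.

Answer: {e, a, a², a³, a⁴, a⁵, a⁶, a⁷, a⁸, a⁹, a¹⁰, a¹¹, a¹², a¹³, a¹⁴, a¹⁵, a¹⁶, a¹⁷}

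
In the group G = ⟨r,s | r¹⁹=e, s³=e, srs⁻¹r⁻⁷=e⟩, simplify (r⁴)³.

Compute successive powers of (r⁴), reducing at each step:
  (r⁴)²: (r⁴) · r⁴ = r⁸
  (r⁴)³: (r⁸) · r⁴ = r¹²

Answer: r¹²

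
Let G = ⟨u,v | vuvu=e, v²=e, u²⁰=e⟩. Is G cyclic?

Every cyclic group is abelian. But u·v = uv while v·u = u¹⁹v, so u·v ≠ v·u and G is not abelian. Hence G is not cyclic.

Answer: No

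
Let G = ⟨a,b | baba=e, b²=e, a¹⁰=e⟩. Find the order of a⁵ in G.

Compute successive powers until reaching e:
  (a⁵)¹ = a⁵, (a⁵)² = e.
The smallest positive k with (a⁵)ᵏ = e is 2.

Answer: 2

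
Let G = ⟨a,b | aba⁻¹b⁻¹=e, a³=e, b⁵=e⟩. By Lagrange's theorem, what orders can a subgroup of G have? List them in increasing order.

|G| = 15 = 3 · 5. By Lagrange's theorem the order of any subgroup divides 15; the divisors of 15 are 1, 3, 5, 15.

Answer: 1, 3, 5, 15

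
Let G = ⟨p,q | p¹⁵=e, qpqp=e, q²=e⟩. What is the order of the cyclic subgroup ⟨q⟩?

|⟨q⟩| equals the order of q. Compute successive powers until reaching e:
  q¹ = q, q² = e.
The smallest positive k with qᵏ = e is 2, so |⟨q⟩| = 2.

Answer: 2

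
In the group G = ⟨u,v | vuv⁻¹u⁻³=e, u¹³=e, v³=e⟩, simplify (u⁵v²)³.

Compute successive powers of (u⁵v²), reducing at each step:
  (u⁵v²)²: (u⁵v²) · u⁵ = u¹¹v²;   (u¹¹v²) · v² = u¹¹v
  (u⁵v²)³: (u¹¹v) · u⁵ = v;   v · v² = e

Answer: e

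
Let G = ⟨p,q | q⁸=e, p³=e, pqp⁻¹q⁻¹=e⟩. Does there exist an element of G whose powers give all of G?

|G| = 24. The element pq has order 24 (its powers give 24 distinct elements), so ⟨pq⟩ = G and G is cyclic.

Answer: Yes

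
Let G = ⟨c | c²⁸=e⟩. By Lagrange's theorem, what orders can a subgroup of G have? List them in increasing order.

|G| = 28 = 2² · 7. By Lagrange's theorem the order of any subgroup divides 28; the divisors of 28 are 1, 2, 4, 7, 14, 28.

Answer: 1, 2, 4, 7, 14, 28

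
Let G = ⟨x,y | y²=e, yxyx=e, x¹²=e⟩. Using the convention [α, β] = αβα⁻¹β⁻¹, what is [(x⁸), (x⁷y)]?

[(x⁸), (x⁷y)] = (x⁸)·(x⁷y)·(x⁸)⁻¹·(x⁷y)⁻¹.
  (x⁸) · (x⁷y) = x³y
  (x³y) · (x⁴) = x¹¹y
  (x¹¹y) · (x⁷y) = x⁴

Answer: x⁴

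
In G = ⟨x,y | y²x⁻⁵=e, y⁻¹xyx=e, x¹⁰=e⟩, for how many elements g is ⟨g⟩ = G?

⟨g⟩ = G would require ord(g) = |G| = 20, but the maximum element order in G is 10 < 20. So G is not cyclic and no single element generates it: the count is 0.

Answer: 0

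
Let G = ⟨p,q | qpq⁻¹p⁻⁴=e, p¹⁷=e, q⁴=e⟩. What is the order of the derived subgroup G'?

G' = [G, G] is generated by all commutators. The generator-pair commutators are: [p, q] = p¹⁴.
The subgroup they normally generate is {e, p, p², p³, p⁴, p⁵, p⁶, p⁷, p⁸, p⁹, p¹⁰, p¹¹, p¹², p¹³, p¹⁴, p¹⁵, p¹⁶}, of order 17.
Check: |G/G'| = 68/17 = 4 is the order of the abelianisation.

Answer: 17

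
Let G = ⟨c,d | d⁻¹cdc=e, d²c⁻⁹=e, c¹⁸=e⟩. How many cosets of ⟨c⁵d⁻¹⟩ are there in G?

First find ord(c⁵d⁻¹) by computing successive powers:
  (c⁵d⁻¹)¹ = c⁵d⁻¹, (c⁵d⁻¹)² = c⁹, (c⁵d⁻¹)³ = c⁵d, (c⁵d⁻¹)⁴ = e.
So |⟨c⁵d⁻¹⟩| = ord(c⁵d⁻¹) = 4. With |G| = 36, by Lagrange [G : ⟨c⁵d⁻¹⟩] = 36/4 = 9.

Answer: 9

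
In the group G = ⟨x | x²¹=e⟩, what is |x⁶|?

Compute successive powers until reaching e:
  (x⁶)¹ = x⁶, (x⁶)² = x¹², (x⁶)³ = x¹⁸, (x⁶)⁴ = x³, (x⁶)⁵ = x⁹, (x⁶)⁶ = x¹⁵, (x⁶)⁷ = e.
The smallest positive k with (x⁶)ᵏ = e is 7.

Answer: 7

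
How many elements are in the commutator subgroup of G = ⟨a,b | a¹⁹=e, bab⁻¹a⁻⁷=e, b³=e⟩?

G' = [G, G] is generated by all commutators. The generator-pair commutators are: [a, b] = a¹³.
The subgroup they normally generate is {e, a, a², a³, a⁴, a⁵, a⁶, a⁷, a⁸, a⁹, a¹⁰, a¹¹, a¹², a¹³, a¹⁴, a¹⁵, a¹⁶, a¹⁷, a¹⁸}, of order 19.
Check: |G/G'| = 57/19 = 3 is the order of the abelianisation.

Answer: 19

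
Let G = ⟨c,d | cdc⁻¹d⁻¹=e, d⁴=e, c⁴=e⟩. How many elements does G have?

Enumerate words in the generators, reducing via the relations: the distinct elements are
  {c, d, e, cd, c², c³, d², d³, cd², cd³, c²d, c³d, c²d², c²d³, c³d², c³d³}.
No further products give new elements, so |G| = 16.

Answer: 16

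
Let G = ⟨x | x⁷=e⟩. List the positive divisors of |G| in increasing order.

|G| = 7 = 7. By Lagrange's theorem the order of any subgroup divides 7; the divisors of 7 are 1, 7.

Answer: 1, 7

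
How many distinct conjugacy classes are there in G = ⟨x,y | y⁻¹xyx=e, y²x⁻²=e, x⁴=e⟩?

The conjugacy classes (representative and size) are:
  [e] (size 1), [x³] (size 2), [x²] (size 1), [y⁻¹] (size 2), [xy⁻¹] (size 2).
Class equation: 1 + 2 + 1 + 2 + 2 = 8 = |G|. So G has 5 conjugacy classes.

Answer: 5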